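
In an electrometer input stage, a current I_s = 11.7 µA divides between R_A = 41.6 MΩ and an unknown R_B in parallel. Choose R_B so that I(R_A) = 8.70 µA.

In a two-way split, I_A/I_s = R_B/(R_A + R_B).
With f = 0.7436, R_B = R_A · f/(1−f) = 41.6 × 2.900 = 120.6 MΩ.

R_B ≈ 121 MΩ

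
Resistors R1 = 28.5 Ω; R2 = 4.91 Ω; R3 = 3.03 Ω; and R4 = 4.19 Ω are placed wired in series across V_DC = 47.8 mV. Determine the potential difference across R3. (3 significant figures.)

V ≈ 3.56 mV

Series total: ΣR = 28.5 + 4.91 + 3.03 + 4.19 = 40.63 Ω.
By the voltage-divider rule, V = 47.8 × 3.030/40.63 = 3.565 mV.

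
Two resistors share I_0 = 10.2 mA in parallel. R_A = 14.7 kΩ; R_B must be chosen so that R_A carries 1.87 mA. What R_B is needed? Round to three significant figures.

Two-branch current divider: I_A = I_0 · R_B/(R_A + R_B).
1.87/10.2 = R_B/(R_A + R_B) → R_B = R_A · (0.1833)/(1 − 0.1833) = 14.7 × 0.2245 = 3.300 kΩ.

R_B ≈ 3.30 kΩ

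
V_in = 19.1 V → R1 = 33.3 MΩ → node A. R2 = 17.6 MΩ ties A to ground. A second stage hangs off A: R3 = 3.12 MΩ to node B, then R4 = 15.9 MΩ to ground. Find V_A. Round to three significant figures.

The second stage (R3 + R4 = 19.02 MΩ) loads node A in parallel with R2.
Effective lower resistance at A: R2 ‖ 19.02 = 9.141 MΩ.
V_A = 19.1 × 9.141/(33.3 + 9.141) = 4.114 V.

V_A ≈ 4.11 V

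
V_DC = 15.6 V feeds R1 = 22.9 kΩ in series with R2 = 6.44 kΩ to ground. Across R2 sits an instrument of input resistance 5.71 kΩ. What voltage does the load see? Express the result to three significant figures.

V_out ≈ 1.82 V

R2 ‖ R_L = (6.44 × 5.71)/(6.44 + 5.71) = 3.027 kΩ.
Voltage divider with the loaded lower leg: V_out = 15.6 × 3.027/(22.9 + 3.027) = 15.6 × 0.1167 = 1.821 V.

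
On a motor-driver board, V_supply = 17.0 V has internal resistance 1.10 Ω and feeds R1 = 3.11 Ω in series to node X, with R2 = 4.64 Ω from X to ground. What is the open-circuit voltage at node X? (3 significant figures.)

R1' = 1.10 + 3.11 = 4.210 Ω (source resistance + R1).
V_th is the unloaded tap voltage: V_supply · R2/(R1'+R2) = 17.0 × 0.5243 = 8.913 V.

V_th ≈ 8.91 V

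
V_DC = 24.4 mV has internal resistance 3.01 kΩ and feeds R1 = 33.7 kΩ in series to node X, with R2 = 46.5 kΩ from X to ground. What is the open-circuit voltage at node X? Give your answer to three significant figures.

V_th ≈ 13.6 mV

R1' = 3.01 + 33.7 = 36.71 kΩ (source resistance + R1).
With X open, the divider is unloaded: V_th = 24.4 × 46.5/83.21 = 13.64 mV.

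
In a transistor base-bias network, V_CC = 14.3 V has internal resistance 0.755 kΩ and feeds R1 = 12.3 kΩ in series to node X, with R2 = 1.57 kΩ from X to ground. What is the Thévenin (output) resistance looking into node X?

R1' = 0.755 + 12.3 = 13.06 kΩ (source resistance + R1).
With V_CC suppressed (replaced by a short), R_th = R1' ‖ R2 = (13.06 × 1.57)/(13.06 + 1.57) = 1.401 kΩ.

R_th ≈ 1.40 kΩ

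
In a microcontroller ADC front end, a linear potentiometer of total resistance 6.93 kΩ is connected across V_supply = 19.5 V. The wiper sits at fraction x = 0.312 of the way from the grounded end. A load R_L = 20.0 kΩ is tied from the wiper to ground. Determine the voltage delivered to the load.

V_out ≈ 5.66 V

Lower segment x·R_p = 2.162 kΩ; upper segment (1−x)·R_p = 4.768 kΩ.
(x·R_p) ‖ R_L = 1.951 kΩ.
V_out = 19.5 × 1.951/(4.768 + 1.951) = 5.663 V.
(Unloaded: V_out = x·V_supply = 6.08 V.)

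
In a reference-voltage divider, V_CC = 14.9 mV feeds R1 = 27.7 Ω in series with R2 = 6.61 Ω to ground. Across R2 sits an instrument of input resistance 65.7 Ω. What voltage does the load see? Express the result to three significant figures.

The load sits in parallel with R2, giving an effective lower resistance R2' = R2·R_L/(R2+R_L) = 6.006 Ω.
Now apply the divider: V_out = 14.9 × 0.1782 = 2.655 mV.
(Unloaded it would be 2.87 mV; the load pulls it down.)

V_out ≈ 2.65 mV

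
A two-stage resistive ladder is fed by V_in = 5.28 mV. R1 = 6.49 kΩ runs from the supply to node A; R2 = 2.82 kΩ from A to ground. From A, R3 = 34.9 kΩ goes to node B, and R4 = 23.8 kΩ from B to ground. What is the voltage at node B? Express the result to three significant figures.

The second stage (R3 + R4 = 58.70 kΩ) loads node A in parallel with R2.
Effective lower resistance at A: R2 ‖ 58.70 = 2.691 kΩ.
V_A = 5.28 × 2.691/(6.49 + 2.691) = 1.547 mV.
V_B = V_A × 0.4055 = 0.6274 mV.

V_B ≈ 0.627 mV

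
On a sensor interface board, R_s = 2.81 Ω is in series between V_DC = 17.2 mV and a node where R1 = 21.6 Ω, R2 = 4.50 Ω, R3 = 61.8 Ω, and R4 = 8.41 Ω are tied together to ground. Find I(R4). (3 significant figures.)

Combine the parallel branches: R_p = (1/21.6 + 1/4.50 + 1/61.8 + 1/8.41)⁻¹ = 2.478 Ω.
Node voltage V_A = V_DC · R_p/(R_s + R_p) = 17.2 × 0.4686 = 8.059 mV.
Branch current I = V_A/R4 = 8.059/8.41 = 0.9583 mA.

I ≈ 0.958 mA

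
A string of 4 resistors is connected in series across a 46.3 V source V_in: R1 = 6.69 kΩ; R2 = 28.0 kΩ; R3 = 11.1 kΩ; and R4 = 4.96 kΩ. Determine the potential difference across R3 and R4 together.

V ≈ 14.7 V

Series total: ΣR = 6.69 + 28.0 + 11.1 + 4.96 = 50.75 kΩ.
R_{R3..R4} = 11.1 + 4.96 = 16.06 kΩ.
Voltage divider: V = V_in · (16.06 / 50.75) = 46.3 × 0.3165 = 14.65 V.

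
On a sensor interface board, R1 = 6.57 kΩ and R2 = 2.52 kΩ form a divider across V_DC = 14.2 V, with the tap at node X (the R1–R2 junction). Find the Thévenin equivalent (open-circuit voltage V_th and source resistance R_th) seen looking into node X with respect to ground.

V_th ≈ 3.94 V, R_th ≈ 1.82 kΩ

With X open, the divider is unloaded: V_th = 14.2 × 2.52/9.090 = 3.937 V.
Zeroing V_DC shorts the top of R1 to ground, so R_th = R1 ‖ R2 = 1.821 kΩ.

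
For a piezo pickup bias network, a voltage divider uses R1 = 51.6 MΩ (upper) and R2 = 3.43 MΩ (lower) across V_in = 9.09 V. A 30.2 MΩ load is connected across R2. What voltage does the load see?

V_out ≈ 0.512 V

The load sits in parallel with R2, giving an effective lower resistance R2' = R2·R_L/(R2+R_L) = 3.080 MΩ.
Now apply the divider: V_out = 9.09 × 0.05633 = 0.5120 V.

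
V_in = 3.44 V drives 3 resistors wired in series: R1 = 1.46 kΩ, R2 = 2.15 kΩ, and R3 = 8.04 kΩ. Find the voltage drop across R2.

V ≈ 0.635 V

ΣR = 1.46 + 2.15 + 8.04 = 11.65 kΩ.
By the voltage-divider rule, V = 3.44 × 2.150/11.65 = 0.6348 V.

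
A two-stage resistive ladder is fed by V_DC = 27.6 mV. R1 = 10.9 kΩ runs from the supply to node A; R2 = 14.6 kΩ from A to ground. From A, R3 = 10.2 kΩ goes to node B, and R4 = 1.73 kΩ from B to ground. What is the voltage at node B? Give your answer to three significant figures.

Looking into the second stage from A: R3 + R4 = 11.93 kΩ appears in parallel with R2.
R2 ‖ (R3+R4) = 6.565 kΩ.
V_A = 27.6 × 6.565/(10.9 + 6.565) = 10.38 mV.
V_B = V_A × 0.1450 = 1.505 mV.

V_B ≈ 1.50 mV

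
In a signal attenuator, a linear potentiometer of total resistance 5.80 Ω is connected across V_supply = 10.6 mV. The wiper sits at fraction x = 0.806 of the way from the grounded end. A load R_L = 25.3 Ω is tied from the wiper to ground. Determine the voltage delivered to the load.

V_out ≈ 8.25 mV

Split the track: R_lower = x·R_p = 4.675 Ω, R_upper = (1−x)·R_p = 1.125 Ω.
Lower segment in parallel with the load: 4.675 ‖ 25.3 = 3.946 Ω.
V_out = 10.6 × 3.946/(1.125 + 3.946) = 8.248 mV.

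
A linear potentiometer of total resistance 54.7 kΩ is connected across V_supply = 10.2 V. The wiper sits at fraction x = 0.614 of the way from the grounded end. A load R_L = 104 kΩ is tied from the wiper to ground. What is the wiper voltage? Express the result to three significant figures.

V_out ≈ 5.57 V

The pot divides into 21.11 kΩ above the wiper and 33.59 kΩ below.
Lower segment in parallel with the load: 33.59 ‖ 104 = 25.39 kΩ.
Then V_out = V_supply · 25.39/(21.11 + 25.39) = 5.569 V.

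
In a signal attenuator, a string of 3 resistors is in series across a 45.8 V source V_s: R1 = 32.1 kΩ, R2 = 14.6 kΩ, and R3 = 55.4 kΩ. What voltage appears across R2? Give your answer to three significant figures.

V ≈ 6.55 V

Series total: ΣR = 32.1 + 14.6 + 55.4 = 102.1 kΩ.
By the voltage-divider rule, V = 45.8 × 14.60/102.1 = 6.549 V.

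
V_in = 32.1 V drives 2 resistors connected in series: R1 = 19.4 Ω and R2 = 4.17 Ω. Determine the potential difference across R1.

Series total: ΣR = 19.4 + 4.17 = 23.57 Ω.
By the voltage-divider rule, V = 32.1 × 19.40/23.57 = 26.42 V.

V ≈ 26.4 V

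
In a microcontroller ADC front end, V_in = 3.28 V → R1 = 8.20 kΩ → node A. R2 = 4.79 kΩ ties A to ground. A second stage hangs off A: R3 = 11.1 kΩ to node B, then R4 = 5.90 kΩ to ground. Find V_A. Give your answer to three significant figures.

V_A ≈ 1.03 V

Looking into the second stage from A: R3 + R4 = 17.00 kΩ appears in parallel with R2.
R2 ‖ (R3+R4) = 3.737 kΩ.
V_A = 3.28 × 3.737/(8.20 + 3.737) = 1.027 V.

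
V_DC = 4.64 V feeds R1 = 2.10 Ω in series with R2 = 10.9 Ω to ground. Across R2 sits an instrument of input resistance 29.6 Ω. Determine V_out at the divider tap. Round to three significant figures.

First combine the lower leg with the load: R2 ‖ R_L = 7.966 Ω.
Now apply the divider: V_out = 4.64 × 0.7914 = 3.672 V.

V_out ≈ 3.67 V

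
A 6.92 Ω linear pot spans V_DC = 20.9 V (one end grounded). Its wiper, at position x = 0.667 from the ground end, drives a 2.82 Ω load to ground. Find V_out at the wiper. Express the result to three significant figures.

V_out ≈ 9.02 V

Lower segment x·R_p = 4.616 Ω; upper segment (1−x)·R_p = 2.304 Ω.
Lower segment in parallel with the load: 4.616 ‖ 2.82 = 1.751 Ω.
Then V_out = V_DC · 1.751/(2.304 + 1.751) = 9.023 V.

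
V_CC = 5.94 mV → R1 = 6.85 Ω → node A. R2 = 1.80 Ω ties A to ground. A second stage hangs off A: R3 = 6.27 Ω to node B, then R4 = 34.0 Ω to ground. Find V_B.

Node A sees R2 in parallel with the series input of stage 2, R3 + R4 = 40.27 Ω.
R2 ‖ (R3+R4) = 1.723 Ω.
So V_A = 5.94 × 0.2010 = 1.194 mV.
Then the unloaded second divider: V_B = V_A × R4/(R3+R4) = 1.194 × 0.8443 = 1.008 mV.

V_B ≈ 1.01 mV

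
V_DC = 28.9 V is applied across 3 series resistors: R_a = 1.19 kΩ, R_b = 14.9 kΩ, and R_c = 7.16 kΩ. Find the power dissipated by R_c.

Series current I = V_DC/ΣR = 28.9/23.25 = 1.243 mA.
P = I²R = 1.545 × 7.16 = 11.06 mW.

P ≈ 11.1 mW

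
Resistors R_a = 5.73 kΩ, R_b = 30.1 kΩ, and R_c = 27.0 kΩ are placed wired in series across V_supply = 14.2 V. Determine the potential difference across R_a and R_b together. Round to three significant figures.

V ≈ 8.10 V

Series total: ΣR = 5.73 + 30.1 + 27.0 = 62.83 kΩ.
R_{R_a..R_b} = 5.73 + 30.1 = 35.83 kΩ.
By the voltage-divider rule, V = 14.2 × 35.83/62.83 = 8.098 V.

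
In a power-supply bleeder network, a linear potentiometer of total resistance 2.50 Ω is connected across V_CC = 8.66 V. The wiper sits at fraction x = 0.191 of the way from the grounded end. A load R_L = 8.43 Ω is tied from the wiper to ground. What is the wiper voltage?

V_out ≈ 1.58 V

The pot divides into 2.022 Ω above the wiper and 0.4775 Ω below.
Lower segment in parallel with the load: 0.4775 ‖ 8.43 = 0.4519 Ω.
Loaded-divider output: V_out = 8.66 × 0.1826 = 1.582 V.
(Unloaded: V_out = x·V_CC = 1.65 V.)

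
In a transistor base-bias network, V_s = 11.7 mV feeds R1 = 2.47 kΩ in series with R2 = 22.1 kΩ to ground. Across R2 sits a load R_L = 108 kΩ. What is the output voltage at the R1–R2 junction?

The load sits in parallel with R2, giving an effective lower resistance R2' = R2·R_L/(R2+R_L) = 18.35 kΩ.
Then V_out = V_s · R2'/(R1 + R2') = 11.7 × 18.35/20.82 = 10.31 mV.

V_out ≈ 10.3 mV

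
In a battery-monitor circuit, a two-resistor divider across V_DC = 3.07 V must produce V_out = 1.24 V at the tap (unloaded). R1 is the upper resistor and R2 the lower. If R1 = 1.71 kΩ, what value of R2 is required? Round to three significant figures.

The divider ratio is R2/(R1+R2) = 1.24/3.07 = 0.4039.
R2 = R1 · 0.4039/(1 − 0.4039) = 1.159 kΩ.

R2 ≈ 1.16 kΩ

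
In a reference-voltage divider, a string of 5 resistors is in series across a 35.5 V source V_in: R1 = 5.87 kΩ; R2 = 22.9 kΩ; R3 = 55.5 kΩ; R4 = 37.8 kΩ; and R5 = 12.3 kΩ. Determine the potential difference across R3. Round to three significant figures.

V ≈ 14.7 V

ΣR = 5.87 + 22.9 + 55.5 + 37.8 + 12.3 = 134.4 kΩ.
V = V_in · R/ΣR = 35.5 × 0.4130 = 14.66 V.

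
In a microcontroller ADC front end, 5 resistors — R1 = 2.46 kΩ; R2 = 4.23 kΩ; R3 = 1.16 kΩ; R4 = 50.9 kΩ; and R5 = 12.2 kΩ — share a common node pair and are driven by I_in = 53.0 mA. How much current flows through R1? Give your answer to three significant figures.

ΣG = 1/2.46 + 1/4.23 + 1/1.16 + 1/50.9 + 1/12.2 = 1.607.
Current divider: I(R1) = I_in · G_k/ΣG = 53.0 × (0.4065/1.607) = 53.0 × 0.2530 = 13.41 mA.

I ≈ 13.4 mA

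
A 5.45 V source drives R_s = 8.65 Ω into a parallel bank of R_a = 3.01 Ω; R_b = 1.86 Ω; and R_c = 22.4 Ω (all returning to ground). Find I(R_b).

I ≈ 0.329 A

Parallel bank: R_p = 1/(1/3.01 + 1/1.86 + 1/22.4) = 1.093 Ω.
V_A = 5.45 × 1.093/9.743 = 0.6116 V.
Branch current I = V_A/R_b = 0.6116/1.86 = 0.3288 A.
(Check via current divider: I_total = 0.5593 A; share G_k/ΣG = 0.5879 → same result.)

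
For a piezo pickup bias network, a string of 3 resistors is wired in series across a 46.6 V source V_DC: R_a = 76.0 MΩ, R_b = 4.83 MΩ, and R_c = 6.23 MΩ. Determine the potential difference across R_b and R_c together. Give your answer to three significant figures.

ΣR = 76.0 + 4.83 + 6.23 = 87.06 MΩ.
R_{R_b..R_c} = 4.83 + 6.23 = 11.06 MΩ.
By the voltage-divider rule, V = 46.6 × 11.06/87.06 = 5.920 V.

V ≈ 5.92 V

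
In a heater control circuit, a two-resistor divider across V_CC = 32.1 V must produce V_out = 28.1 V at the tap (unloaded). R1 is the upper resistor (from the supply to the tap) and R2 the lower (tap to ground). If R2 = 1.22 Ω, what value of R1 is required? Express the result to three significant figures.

R1 ≈ 0.174 Ω

Required fraction k = V_out/V_CC = 0.8754.
So R1 = R2 · (V_CC/V_out − 1) = 1.22 × (32.1/28.1 − 1) = 1.22 × 0.1423 = 0.1737 Ω.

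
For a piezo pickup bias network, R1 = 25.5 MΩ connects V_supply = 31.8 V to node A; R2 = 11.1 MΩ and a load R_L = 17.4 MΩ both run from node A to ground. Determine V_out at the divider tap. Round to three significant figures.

V_out ≈ 6.68 V

The load sits in parallel with R2, giving an effective lower resistance R2' = R2·R_L/(R2+R_L) = 6.777 MΩ.
Then V_out = V_supply · R2'/(R1 + R2') = 31.8 × 6.777/32.28 = 6.677 V.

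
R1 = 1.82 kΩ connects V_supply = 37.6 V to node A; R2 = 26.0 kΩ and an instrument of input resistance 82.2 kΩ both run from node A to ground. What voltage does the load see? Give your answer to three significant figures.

V_out ≈ 34.4 V

The load sits in parallel with R2, giving an effective lower resistance R2' = R2·R_L/(R2+R_L) = 19.75 kΩ.
Then V_out = V_supply · R2'/(R1 + R2') = 37.6 × 19.75/21.57 = 34.43 V.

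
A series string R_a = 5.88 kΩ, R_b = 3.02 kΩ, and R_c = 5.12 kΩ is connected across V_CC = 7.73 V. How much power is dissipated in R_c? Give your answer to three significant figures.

ΣR = 14.02 kΩ → I = 7.73/14.02 = 0.5514 mA.
P = I²R = 0.3040 × 5.12 = 1.556 mW.

P ≈ 1.56 mW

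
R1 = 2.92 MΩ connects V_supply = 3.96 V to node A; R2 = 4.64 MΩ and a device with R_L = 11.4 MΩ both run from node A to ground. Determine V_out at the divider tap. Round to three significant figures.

V_out ≈ 2.10 V

R2 ‖ R_L = (4.64 × 11.4)/(4.64 + 11.4) = 3.298 MΩ.
Voltage divider with the loaded lower leg: V_out = 3.96 × 3.298/(2.92 + 3.298) = 3.96 × 0.5304 = 2.100 V.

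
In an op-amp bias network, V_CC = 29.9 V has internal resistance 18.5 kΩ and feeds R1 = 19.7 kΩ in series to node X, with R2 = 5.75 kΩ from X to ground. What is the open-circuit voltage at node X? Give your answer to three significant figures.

V_th ≈ 3.91 V

R1' = 18.5 + 19.7 = 38.20 kΩ (source resistance + R1).
With X open, the divider is unloaded: V_th = 29.9 × 5.75/43.95 = 3.912 V.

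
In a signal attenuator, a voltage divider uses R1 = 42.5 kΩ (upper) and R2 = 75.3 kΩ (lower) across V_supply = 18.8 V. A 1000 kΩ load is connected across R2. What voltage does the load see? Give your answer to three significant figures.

V_out ≈ 11.7 V

R2 ‖ R_L = (75.3 × 1000)/(75.3 + 1000) = 70.03 kΩ.
Then V_out = V_supply · R2'/(R1 + R2') = 18.8 × 70.03/112.5 = 11.70 V.
(Unloaded it would be 12.0 V; the load pulls it down.)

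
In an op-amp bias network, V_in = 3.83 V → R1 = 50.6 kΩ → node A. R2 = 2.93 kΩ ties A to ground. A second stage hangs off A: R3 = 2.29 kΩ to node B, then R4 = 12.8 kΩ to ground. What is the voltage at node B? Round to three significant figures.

V_B ≈ 0.150 V

Looking into the second stage from A: R3 + R4 = 15.09 kΩ appears in parallel with R2.
Effective lower resistance at A: R2 ‖ 15.09 = 2.454 kΩ.
V_A = 3.83 × 2.454/(50.6 + 2.454) = 0.1771 V.
Stage 2 is unloaded, so V_B = V_A · R4/(R3+R4) = 0.1771 × 12.8/15.09 = 0.1502 V.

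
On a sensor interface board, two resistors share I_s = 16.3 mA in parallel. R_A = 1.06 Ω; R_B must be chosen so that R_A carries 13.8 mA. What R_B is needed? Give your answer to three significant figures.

R_B ≈ 5.85 Ω

In a two-way split, I_A/I_s = R_B/(R_A + R_B).
With f = 0.8466, R_B = R_A · f/(1−f) = 1.06 × 5.520 = 5.851 Ω.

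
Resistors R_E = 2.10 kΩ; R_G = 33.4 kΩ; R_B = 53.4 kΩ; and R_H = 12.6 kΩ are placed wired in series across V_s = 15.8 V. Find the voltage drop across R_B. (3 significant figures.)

Series total: ΣR = 2.10 + 33.4 + 53.4 + 12.6 = 101.5 kΩ.
V = V_s · R/ΣR = 15.8 × 0.5261 = 8.313 V.

V ≈ 8.31 V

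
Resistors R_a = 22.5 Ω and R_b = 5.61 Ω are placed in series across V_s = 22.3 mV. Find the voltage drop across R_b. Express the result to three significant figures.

Series total: ΣR = 22.5 + 5.61 = 28.11 Ω.
By the voltage-divider rule, V = 22.3 × 5.610/28.11 = 4.450 mV.

V ≈ 4.45 mV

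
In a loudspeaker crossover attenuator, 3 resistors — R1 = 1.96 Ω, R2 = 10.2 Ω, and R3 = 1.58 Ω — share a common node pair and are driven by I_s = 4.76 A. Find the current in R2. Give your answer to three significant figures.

Conductances: ΣG = 1/1.96 + 1/10.2 + 1/1.58 = 1.241 (1/Ω).
By the current-divider rule, I = I_s · G_k/ΣG = 4.76 × 0.07899 = 0.3760 A.

I ≈ 0.376 A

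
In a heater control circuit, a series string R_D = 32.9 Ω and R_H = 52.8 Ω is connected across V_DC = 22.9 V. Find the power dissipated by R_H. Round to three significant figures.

Series current I = V_DC/ΣR = 22.9/85.70 = 0.2672 A.
P(R_H) = I²·R_H = (0.2672)² × 52.8 = 3.770 W.

P ≈ 3.77 W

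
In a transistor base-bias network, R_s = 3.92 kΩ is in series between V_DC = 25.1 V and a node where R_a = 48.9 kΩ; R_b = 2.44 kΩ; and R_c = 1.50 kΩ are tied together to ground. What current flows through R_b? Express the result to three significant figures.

Parallel bank: R_p = 1/(1/48.9 + 1/2.44 + 1/1.50) = 0.9116 kΩ.
Node voltage V_A = V_DC · R_p/(R_s + R_p) = 25.1 × 0.1887 = 4.736 V.
Branch current I = V_A/R_b = 4.736/2.44 = 1.941 mA.
(Check via current divider: I_total = 5.195 mA; share G_k/ΣG = 0.3736 → same result.)

I ≈ 1.94 mA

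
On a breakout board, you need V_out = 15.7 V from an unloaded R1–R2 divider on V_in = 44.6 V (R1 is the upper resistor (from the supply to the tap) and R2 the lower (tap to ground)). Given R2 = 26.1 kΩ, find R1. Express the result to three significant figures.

R1 ≈ 48.0 kΩ

Required fraction k = V_out/V_in = 0.3520.
Rearranging, R1 = R2·(1−k)/k = 26.1 × 1.841 = 48.04 kΩ.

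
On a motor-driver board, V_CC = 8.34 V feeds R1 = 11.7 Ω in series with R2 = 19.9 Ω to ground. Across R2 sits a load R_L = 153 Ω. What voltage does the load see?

R2 ‖ R_L = (19.9 × 153)/(19.9 + 153) = 17.61 Ω.
Then V_out = V_CC · R2'/(R1 + R2') = 8.34 × 17.61/29.31 = 5.011 V.

V_out ≈ 5.01 V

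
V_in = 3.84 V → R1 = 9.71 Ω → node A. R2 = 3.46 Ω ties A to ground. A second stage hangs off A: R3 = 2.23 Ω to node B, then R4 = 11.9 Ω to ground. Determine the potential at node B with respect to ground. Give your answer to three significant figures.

V_B ≈ 0.720 V

The second stage (R3 + R4 = 14.13 Ω) loads node A in parallel with R2.
Effective lower resistance at A: R2 ‖ 14.13 = 2.779 Ω.
First divider: V_A = V_in · 2.779/(9.71 + 2.779) = 0.8546 V.
Then the unloaded second divider: V_B = V_A × R4/(R3+R4) = 0.8546 × 0.8422 = 0.7197 V.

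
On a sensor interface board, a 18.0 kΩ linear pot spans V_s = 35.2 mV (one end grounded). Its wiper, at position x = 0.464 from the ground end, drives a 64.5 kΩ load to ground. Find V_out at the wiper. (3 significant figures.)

Split the track: R_lower = x·R_p = 8.352 kΩ, R_upper = (1−x)·R_p = 9.648 kΩ.
R_L loads the lower segment: effective lower R = 7.394 kΩ.
Loaded-divider output: V_out = 35.2 × 0.4339 = 15.27 mV.
(Unloaded: V_out = x·V_s = 16.3 mV.)

V_out ≈ 15.3 mV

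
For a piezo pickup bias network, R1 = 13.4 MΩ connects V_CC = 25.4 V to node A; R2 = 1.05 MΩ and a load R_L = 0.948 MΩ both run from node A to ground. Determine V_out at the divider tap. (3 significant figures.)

V_out ≈ 0.910 V

First combine the lower leg with the load: R2 ‖ R_L = 0.4982 MΩ.
Then V_out = V_CC · R2'/(R1 + R2') = 25.4 × 0.4982/13.90 = 0.9105 V.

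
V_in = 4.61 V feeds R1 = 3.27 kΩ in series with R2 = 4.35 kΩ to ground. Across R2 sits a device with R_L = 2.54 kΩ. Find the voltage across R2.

V_out ≈ 1.52 V

First combine the lower leg with the load: R2 ‖ R_L = 1.604 kΩ.
Then V_out = V_in · R2'/(R1 + R2') = 4.61 × 1.604/4.874 = 1.517 V.
(Unloaded it would be 2.63 V; the load pulls it down.)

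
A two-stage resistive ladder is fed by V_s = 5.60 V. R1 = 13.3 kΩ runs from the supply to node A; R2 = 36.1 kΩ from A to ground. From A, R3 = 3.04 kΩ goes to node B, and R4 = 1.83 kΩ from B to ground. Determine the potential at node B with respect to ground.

V_B ≈ 0.513 V

The second stage (R3 + R4 = 4.870 kΩ) loads node A in parallel with R2.
R2 ‖ (R3+R4) = 4.291 kΩ.
So V_A = 5.60 × 0.2439 = 1.366 V.
Then the unloaded second divider: V_B = V_A × R4/(R3+R4) = 1.366 × 0.3758 = 0.5133 V.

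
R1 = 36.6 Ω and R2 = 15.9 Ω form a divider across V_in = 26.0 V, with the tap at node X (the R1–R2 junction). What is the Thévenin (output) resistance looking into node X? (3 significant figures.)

R_th ≈ 11.1 Ω

With V_in suppressed (replaced by a short), R_th = R1 ‖ R2 = (36.60 × 15.9)/(36.60 + 15.9) = 11.08 Ω.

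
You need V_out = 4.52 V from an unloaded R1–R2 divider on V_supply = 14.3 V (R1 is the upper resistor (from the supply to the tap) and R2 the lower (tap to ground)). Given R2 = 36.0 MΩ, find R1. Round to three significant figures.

The divider ratio is R2/(R1+R2) = 4.52/14.3 = 0.3161.
So R1 = R2 · (V_supply/V_out − 1) = 36.0 × (14.3/4.52 − 1) = 36.0 × 2.164 = 77.89 MΩ.

R1 ≈ 77.9 MΩ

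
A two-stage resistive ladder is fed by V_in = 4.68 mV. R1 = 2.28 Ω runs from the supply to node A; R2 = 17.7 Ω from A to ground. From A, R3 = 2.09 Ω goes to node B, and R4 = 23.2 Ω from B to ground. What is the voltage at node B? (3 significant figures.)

V_B ≈ 3.52 mV

The second stage (R3 + R4 = 25.29 Ω) loads node A in parallel with R2.
Effective lower resistance at A: R2 ‖ 25.29 = 10.41 Ω.
V_A = 4.68 × 10.41/(2.28 + 10.41) = 3.839 mV.
Stage 2 is unloaded, so V_B = V_A · R4/(R3+R4) = 3.839 × 23.2/25.29 = 3.522 mV.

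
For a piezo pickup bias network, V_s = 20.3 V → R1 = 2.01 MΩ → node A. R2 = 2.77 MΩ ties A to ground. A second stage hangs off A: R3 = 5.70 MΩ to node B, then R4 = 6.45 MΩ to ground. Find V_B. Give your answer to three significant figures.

Node A sees R2 in parallel with the series input of stage 2, R3 + R4 = 12.15 MΩ.
Effective lower resistance at A: R2 ‖ 12.15 = 2.256 MΩ.
So V_A = 20.3 × 0.5288 = 10.73 V.
Then the unloaded second divider: V_B = V_A × R4/(R3+R4) = 10.73 × 0.5309 = 5.699 V.

V_B ≈ 5.70 V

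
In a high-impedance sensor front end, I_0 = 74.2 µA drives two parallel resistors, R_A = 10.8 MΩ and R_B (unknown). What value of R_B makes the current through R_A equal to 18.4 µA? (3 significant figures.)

R_B ≈ 3.56 MΩ

Two-branch current divider: I_A = I_0 · R_B/(R_A + R_B).
With f = 0.2480, R_B = R_A · f/(1−f) = 10.8 × 0.3297 = 3.561 MΩ.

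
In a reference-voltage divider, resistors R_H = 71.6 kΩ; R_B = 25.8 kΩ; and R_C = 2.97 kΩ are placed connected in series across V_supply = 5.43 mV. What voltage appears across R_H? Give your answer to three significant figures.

V ≈ 3.87 mV

Series total: ΣR = 71.6 + 25.8 + 2.97 = 100.4 kΩ.
By the voltage-divider rule, V = 5.43 × 71.60/100.4 = 3.874 mV.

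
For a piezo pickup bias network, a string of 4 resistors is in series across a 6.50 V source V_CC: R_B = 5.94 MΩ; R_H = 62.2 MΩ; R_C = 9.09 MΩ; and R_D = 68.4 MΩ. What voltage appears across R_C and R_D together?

ΣR = 5.94 + 62.2 + 9.09 + 68.4 = 145.6 MΩ.
R_{R_C..R_D} = 9.09 + 68.4 = 77.49 MΩ.
Voltage divider: V = V_CC · (77.49 / 145.6) = 6.50 × 0.5321 = 3.459 V.

V ≈ 3.46 V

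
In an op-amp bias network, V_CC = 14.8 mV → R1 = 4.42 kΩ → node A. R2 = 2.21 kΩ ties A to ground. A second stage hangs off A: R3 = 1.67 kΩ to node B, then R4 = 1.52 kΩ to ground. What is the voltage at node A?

V_A ≈ 3.37 mV

Looking into the second stage from A: R3 + R4 = 3.190 kΩ appears in parallel with R2.
R2 ‖ (R3+R4) = 1.306 kΩ.
First divider: V_A = V_CC · 1.306/(4.42 + 1.306) = 3.375 mV.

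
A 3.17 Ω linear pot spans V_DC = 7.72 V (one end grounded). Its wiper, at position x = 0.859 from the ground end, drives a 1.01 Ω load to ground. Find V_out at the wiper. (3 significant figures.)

Split the track: R_lower = x·R_p = 2.723 Ω, R_upper = (1−x)·R_p = 0.4470 Ω.
(x·R_p) ‖ R_L = 0.7367 Ω.
Then V_out = V_DC · 0.7367/(0.4470 + 0.7367) = 4.805 V.

V_out ≈ 4.80 V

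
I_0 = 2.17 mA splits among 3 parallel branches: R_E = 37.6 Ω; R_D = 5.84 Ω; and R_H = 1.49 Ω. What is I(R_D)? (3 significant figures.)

Conductances: ΣG = 1/37.6 + 1/5.84 + 1/1.49 = 0.8690 (1/Ω).
R_D takes the fraction G_k/ΣG = 0.1712/0.8690 = 0.1971, so I = 2.17 × 0.1971 = 0.4276 mA.

I ≈ 0.428 mA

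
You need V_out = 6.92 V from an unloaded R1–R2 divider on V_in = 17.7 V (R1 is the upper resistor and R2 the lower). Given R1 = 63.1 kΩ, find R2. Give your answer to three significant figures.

The divider ratio is R2/(R1+R2) = 6.92/17.7 = 0.3910.
Rearranging, R2 = R1·k/(1−k) = 63.1 × 0.6419 = 40.51 kΩ.

R2 ≈ 40.5 kΩ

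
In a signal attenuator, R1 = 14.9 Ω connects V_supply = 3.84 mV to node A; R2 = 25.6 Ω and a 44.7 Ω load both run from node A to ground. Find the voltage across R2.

The load sits in parallel with R2, giving an effective lower resistance R2' = R2·R_L/(R2+R_L) = 16.28 Ω.
Voltage divider with the loaded lower leg: V_out = 3.84 × 16.28/(14.9 + 16.28) = 3.84 × 0.5221 = 2.005 mV.
(Unloaded it would be 2.43 mV; the load pulls it down.)

V_out ≈ 2.00 mV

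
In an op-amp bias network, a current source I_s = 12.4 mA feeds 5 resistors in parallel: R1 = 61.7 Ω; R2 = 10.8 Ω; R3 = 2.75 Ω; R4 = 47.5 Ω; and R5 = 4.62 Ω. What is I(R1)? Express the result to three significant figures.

ΣG = 1/61.7 + 1/10.8 + 1/2.75 + 1/47.5 + 1/4.62 = 0.7099.
By the current-divider rule, I = I_s · G_k/ΣG = 12.4 × 0.02283 = 0.2831 mA.

I ≈ 0.283 mA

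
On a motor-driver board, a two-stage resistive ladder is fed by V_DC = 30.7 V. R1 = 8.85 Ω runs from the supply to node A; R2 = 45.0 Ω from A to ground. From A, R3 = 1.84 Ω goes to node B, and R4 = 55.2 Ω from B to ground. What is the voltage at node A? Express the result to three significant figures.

Looking into the second stage from A: R3 + R4 = 57.04 Ω appears in parallel with R2.
R2 ‖ (R3+R4) = 25.15 Ω.
V_A = 30.7 × 25.15/(8.85 + 25.15) = 22.71 V.

V_A ≈ 22.7 V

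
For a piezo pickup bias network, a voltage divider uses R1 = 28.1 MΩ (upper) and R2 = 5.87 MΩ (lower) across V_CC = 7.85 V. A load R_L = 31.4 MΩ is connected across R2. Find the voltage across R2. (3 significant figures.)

First combine the lower leg with the load: R2 ‖ R_L = 4.945 MΩ.
Now apply the divider: V_out = 7.85 × 0.1497 = 1.175 V.

V_out ≈ 1.17 V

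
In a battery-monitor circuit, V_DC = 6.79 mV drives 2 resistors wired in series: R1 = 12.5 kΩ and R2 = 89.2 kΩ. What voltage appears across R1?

V ≈ 0.835 mV

Series total: ΣR = 12.5 + 89.2 = 101.7 kΩ.
By the voltage-divider rule, V = 6.79 × 12.50/101.7 = 0.8346 mV.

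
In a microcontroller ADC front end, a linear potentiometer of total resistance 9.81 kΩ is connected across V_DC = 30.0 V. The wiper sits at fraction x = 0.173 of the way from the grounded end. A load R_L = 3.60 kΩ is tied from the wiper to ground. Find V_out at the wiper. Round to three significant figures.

Lower segment x·R_p = 1.697 kΩ; upper segment (1−x)·R_p = 8.113 kΩ.
(x·R_p) ‖ R_L = 1.153 kΩ.
Loaded-divider output: V_out = 30.0 × 0.1245 = 3.734 V.
(Unloaded: V_out = x·V_DC = 5.19 V.)

V_out ≈ 3.73 V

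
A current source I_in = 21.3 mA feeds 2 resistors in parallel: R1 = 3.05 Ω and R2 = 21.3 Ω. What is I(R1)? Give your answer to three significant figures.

I ≈ 18.6 mA

With just two branches, the current splits inversely with resistance.
I(R1) = 21.3 × 21.3/(3.05 + 21.3) = 21.3 × 0.8747 = 18.63 mA.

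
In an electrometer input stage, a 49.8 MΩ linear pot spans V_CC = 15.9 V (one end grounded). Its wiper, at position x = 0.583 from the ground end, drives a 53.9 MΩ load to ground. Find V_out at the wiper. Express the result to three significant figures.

Split the track: R_lower = x·R_p = 29.03 MΩ, R_upper = (1−x)·R_p = 20.77 MΩ.
Lower segment in parallel with the load: 29.03 ‖ 53.9 = 18.87 MΩ.
V_out = 15.9 × 18.87/(20.77 + 18.87) = 7.569 V.

V_out ≈ 7.57 V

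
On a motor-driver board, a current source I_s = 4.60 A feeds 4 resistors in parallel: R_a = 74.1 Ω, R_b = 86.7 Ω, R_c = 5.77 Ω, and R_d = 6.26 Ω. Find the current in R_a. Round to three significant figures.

I ≈ 0.173 A

Conductances: ΣG = 1/74.1 + 1/86.7 + 1/5.77 + 1/6.26 = 0.3581 (1/Ω).
R_a takes the fraction G_k/ΣG = 0.01350/0.3581 = 0.03769, so I = 4.60 × 0.03769 = 0.1734 A.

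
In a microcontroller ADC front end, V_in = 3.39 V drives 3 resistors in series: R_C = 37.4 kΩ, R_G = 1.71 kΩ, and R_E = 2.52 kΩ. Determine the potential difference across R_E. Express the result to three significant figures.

Series total: ΣR = 37.4 + 1.71 + 2.52 = 41.63 kΩ.
Voltage divider: V = V_in · (2.520 / 41.63) = 3.39 × 0.06053 = 0.2052 V.

V ≈ 0.205 V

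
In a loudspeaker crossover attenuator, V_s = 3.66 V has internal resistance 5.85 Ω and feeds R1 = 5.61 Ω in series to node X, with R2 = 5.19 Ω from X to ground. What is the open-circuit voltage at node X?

V_th ≈ 1.14 V

R1' = 5.85 + 5.61 = 11.46 Ω (source resistance + R1).
V_th is the unloaded tap voltage: V_s · R2/(R1'+R2) = 3.66 × 0.3117 = 1.141 V.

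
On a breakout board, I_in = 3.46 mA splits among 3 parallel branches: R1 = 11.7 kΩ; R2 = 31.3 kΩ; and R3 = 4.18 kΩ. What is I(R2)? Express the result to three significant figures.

I ≈ 0.310 mA

Total conductance ΣG = 1/11.7 + 1/31.3 + 1/4.18 = 0.3567 (units of 1/kΩ).
R2 takes the fraction G_k/ΣG = 0.03195/0.3567 = 0.08958, so I = 3.46 × 0.08958 = 0.3099 mA.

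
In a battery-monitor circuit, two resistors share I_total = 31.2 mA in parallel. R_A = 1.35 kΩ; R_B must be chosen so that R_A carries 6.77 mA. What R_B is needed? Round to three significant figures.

R_B ≈ 0.374 kΩ

Two-branch current divider: I_A = I_total · R_B/(R_A + R_B).
With f = 0.2170, R_B = R_A · f/(1−f) = 1.35 × 0.2771 = 0.3741 kΩ.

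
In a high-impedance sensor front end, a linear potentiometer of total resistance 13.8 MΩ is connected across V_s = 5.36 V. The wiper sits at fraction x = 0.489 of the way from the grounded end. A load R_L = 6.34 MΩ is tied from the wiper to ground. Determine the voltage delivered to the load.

V_out ≈ 1.70 V

Split the track: R_lower = x·R_p = 6.748 MΩ, R_upper = (1−x)·R_p = 7.052 MΩ.
Lower segment in parallel with the load: 6.748 ‖ 6.34 = 3.269 MΩ.
V_out = 5.36 × 3.269/(7.052 + 3.269) = 1.698 V.
(Unloaded: V_out = x·V_s = 2.62 V.)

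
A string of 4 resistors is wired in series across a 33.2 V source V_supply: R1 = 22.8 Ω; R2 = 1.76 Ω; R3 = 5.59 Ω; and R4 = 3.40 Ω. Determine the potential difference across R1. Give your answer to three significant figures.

V ≈ 22.6 V

Series total: ΣR = 22.8 + 1.76 + 5.59 + 3.40 = 33.55 Ω.
V = V_supply · R/ΣR = 33.2 × 0.6796 = 22.56 V.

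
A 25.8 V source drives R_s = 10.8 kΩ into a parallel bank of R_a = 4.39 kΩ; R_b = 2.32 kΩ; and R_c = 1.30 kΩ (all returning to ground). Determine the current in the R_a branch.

I ≈ 0.358 mA

Parallel bank: R_p = 1/(1/4.39 + 1/2.32 + 1/1.30) = 0.7003 kΩ.
Node voltage V_A = V_in · R_p/(R_s + R_p) = 25.8 × 0.06089 = 1.571 V.
I(R_a) = V_A / R_a = 1.571/4.39 = 0.3579 mA.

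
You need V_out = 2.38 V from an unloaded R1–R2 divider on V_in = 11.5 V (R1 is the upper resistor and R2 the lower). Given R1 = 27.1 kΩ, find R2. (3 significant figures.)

R2 ≈ 7.07 kΩ

The divider ratio is R2/(R1+R2) = 2.38/11.5 = 0.2070.
So R2 = R1 · V_out/(V_in − V_out) = 27.1 × 2.38/(11.5 − 2.38) = 27.1 × 0.2610 = 7.072 kΩ.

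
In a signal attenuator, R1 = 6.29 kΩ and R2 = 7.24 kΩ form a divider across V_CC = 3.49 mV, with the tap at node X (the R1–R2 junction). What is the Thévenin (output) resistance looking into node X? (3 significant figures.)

Looking into X with the source shorted: R_th = R1·R2/(R1+R2) = 6.290 × 7.24/13.53 = 3.366 kΩ.

R_th ≈ 3.37 kΩ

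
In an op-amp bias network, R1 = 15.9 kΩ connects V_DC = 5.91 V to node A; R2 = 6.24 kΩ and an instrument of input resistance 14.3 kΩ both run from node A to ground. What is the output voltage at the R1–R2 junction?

First combine the lower leg with the load: R2 ‖ R_L = 4.344 kΩ.
Voltage divider with the loaded lower leg: V_out = 5.91 × 4.344/(15.9 + 4.344) = 5.91 × 0.2146 = 1.268 V.
(Unloaded it would be 1.67 V; the load pulls it down.)

V_out ≈ 1.27 V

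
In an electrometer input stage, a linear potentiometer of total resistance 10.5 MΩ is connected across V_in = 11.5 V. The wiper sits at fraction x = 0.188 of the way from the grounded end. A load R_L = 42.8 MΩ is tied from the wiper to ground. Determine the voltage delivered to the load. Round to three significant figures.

The pot divides into 8.526 MΩ above the wiper and 1.974 MΩ below.
R_L loads the lower segment: effective lower R = 1.887 MΩ.
Loaded-divider output: V_out = 11.5 × 0.1812 = 2.084 V.

V_out ≈ 2.08 V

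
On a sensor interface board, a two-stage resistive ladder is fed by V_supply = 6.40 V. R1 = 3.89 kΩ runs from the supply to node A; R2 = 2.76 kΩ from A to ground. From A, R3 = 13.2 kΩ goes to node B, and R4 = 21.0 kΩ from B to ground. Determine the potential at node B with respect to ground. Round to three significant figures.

V_B ≈ 1.56 V

Looking into the second stage from A: R3 + R4 = 34.20 kΩ appears in parallel with R2.
Effective lower resistance at A: R2 ‖ 34.20 = 2.554 kΩ.
First divider: V_A = V_supply · 2.554/(3.89 + 2.554) = 2.536 V.
Stage 2 is unloaded, so V_B = V_A · R4/(R3+R4) = 2.536 × 21.0/34.20 = 1.557 V.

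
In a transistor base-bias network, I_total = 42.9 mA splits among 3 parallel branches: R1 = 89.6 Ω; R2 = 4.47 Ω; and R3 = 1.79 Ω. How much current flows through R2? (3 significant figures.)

I ≈ 12.1 mA

ΣG = 1/89.6 + 1/4.47 + 1/1.79 = 0.7935.
Current divider: I(R2) = I_total · G_k/ΣG = 42.9 × (0.2237/0.7935) = 42.9 × 0.2819 = 12.09 mA.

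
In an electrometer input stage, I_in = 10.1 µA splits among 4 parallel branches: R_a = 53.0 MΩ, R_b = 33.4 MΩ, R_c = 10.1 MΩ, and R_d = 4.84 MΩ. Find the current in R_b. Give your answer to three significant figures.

I ≈ 0.853 µA

Total conductance ΣG = 1/53.0 + 1/33.4 + 1/10.1 + 1/4.84 = 0.3544 (units of 1/MΩ).
Current divider: I(R_b) = I_in · G_k/ΣG = 10.1 × (0.02994/0.3544) = 10.1 × 0.08447 = 0.8532 µA.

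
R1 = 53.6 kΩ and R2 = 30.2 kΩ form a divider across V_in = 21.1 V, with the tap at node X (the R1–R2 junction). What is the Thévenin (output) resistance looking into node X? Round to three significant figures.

R_th ≈ 19.3 kΩ

Looking into X with the source shorted: R_th = R1·R2/(R1+R2) = 53.60 × 30.2/83.80 = 19.32 kΩ.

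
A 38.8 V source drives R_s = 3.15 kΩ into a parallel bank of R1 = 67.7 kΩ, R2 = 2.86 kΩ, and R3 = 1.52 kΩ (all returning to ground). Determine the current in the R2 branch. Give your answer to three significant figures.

Parallel bank: R_p = 1/(1/67.7 + 1/2.86 + 1/1.52) = 0.9782 kΩ.
V_A = 38.8 × 0.9782/4.128 = 9.194 V.
Branch current I = V_A/R2 = 9.194/2.86 = 3.215 mA.

I ≈ 3.21 mA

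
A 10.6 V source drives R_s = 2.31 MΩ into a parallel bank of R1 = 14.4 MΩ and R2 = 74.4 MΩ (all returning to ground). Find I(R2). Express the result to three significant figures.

I ≈ 0.120 µA

Combine the parallel branches: R_p = (1/14.4 + 1/74.4)⁻¹ = 12.06 MΩ.
V_A = 10.6 × 12.06/14.37 = 8.897 V.
I(R2) = V_A / R2 = 8.897/74.4 = 0.1196 µA.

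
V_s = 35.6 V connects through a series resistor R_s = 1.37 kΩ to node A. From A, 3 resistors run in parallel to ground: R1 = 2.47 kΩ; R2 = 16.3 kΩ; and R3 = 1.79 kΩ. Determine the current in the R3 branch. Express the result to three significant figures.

Parallel bank: R_p = 1/(1/2.47 + 1/16.3 + 1/1.79) = 0.9757 kΩ.
V_A = 35.6 × 0.9757/2.346 = 14.81 V.
Branch current I = V_A/R3 = 14.81/1.79 = 8.273 mA.

I ≈ 8.27 mA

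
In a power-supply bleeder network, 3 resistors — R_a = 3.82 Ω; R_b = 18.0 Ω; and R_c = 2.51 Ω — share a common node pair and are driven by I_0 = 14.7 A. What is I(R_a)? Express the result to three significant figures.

I ≈ 5.38 A

ΣG = 1/3.82 + 1/18.0 + 1/2.51 = 0.7157.
R_a takes the fraction G_k/ΣG = 0.2618/0.7157 = 0.3657, so I = 14.7 × 0.3657 = 5.376 A.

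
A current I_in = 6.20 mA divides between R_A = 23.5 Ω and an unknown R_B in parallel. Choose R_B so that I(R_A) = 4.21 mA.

R_B ≈ 49.7 Ω

Two-branch current divider: I_A = I_in · R_B/(R_A + R_B).
4.21/6.20 = R_B/(R_A + R_B) → R_B = R_A · (0.6790)/(1 − 0.6790) = 23.5 × 2.116 = 49.72 Ω.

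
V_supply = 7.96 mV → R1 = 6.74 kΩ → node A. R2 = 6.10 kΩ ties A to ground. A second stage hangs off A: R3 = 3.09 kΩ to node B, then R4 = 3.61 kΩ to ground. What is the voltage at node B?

V_B ≈ 1.38 mV

The second stage (R3 + R4 = 6.700 kΩ) loads node A in parallel with R2.
Effective lower resistance at A: R2 ‖ 6.700 = 3.193 kΩ.
First divider: V_A = V_supply · 3.193/(6.74 + 3.193) = 2.559 mV.
Stage 2 is unloaded, so V_B = V_A · R4/(R3+R4) = 2.559 × 3.61/6.700 = 1.379 mV.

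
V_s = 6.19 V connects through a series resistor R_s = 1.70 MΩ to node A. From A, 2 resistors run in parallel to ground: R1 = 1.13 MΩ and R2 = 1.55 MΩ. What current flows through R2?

Parallel bank: R_p = 1/(1/1.13 + 1/1.55) = 0.6535 MΩ.
V_A by voltage divider: V_A = 6.19 × 0.6535/(1.70 + 0.6535) = 1.719 V.
I(R2) = V_A / R2 = 1.719/1.55 = 1.109 µA.
(Check via current divider: I_total = 2.630 µA; share G_k/ΣG = 0.4216 → same result.)

I ≈ 1.11 µA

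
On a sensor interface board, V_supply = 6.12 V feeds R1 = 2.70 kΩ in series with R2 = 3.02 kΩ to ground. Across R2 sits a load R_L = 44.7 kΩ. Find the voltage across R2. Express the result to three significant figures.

V_out ≈ 3.13 V

First combine the lower leg with the load: R2 ‖ R_L = 2.829 kΩ.
Voltage divider with the loaded lower leg: V_out = 6.12 × 2.829/(2.70 + 2.829) = 6.12 × 0.5117 = 3.131 V.
(Unloaded it would be 3.23 V; the load pulls it down.)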